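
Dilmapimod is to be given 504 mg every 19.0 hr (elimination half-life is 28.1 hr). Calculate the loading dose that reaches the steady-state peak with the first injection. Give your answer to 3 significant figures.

1350 mg

k = ln 2 / 28.1 = 0.02467 hr⁻¹
Accumulation ratio R = 1 / (1 − e^(−kτ)) = 1 / (1 − e^(−0.02467×19.0)) = 1 / (1 − 0.6258) = 2.673
Loading dose = maintenance dose × R = 504 × 2.673 ≈ 1350 mg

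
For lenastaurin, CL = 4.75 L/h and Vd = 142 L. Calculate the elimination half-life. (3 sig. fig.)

k = CL / V = 4.75 / 142 = 0.03345 h⁻¹
t½ = ln 2 / k = ln 2 / 0.03345 ≈ 20.7 hours

20.7 hours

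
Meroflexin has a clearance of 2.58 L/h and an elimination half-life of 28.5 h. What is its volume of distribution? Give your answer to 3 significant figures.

106 L

k = ln 2 / t½ = ln 2 / 28.5 = 0.02432 h⁻¹
V = CL / k = 2.58 / 0.02432 ≈ 106 L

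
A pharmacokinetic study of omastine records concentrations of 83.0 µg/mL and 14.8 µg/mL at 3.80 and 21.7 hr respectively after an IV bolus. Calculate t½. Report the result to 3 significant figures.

7.20 hours

k = ln(C₁/C₂) / (t₂ − t₁) = ln(83.0/14.8) / (21.7 − 3.80)
  = 1.724 / 17.90 = 0.09632 hr⁻¹
t½ = ln 2 / k = ln 2 / 0.09632 ≈ 7.20 hours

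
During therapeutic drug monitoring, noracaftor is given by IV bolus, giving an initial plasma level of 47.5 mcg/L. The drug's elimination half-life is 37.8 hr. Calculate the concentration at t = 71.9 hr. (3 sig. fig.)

k = ln 2 / 37.8 = 0.01834 hr⁻¹
C(t) = C₀ e^(−kt) = 47.5 × e^(−0.01834 × 71.9) = 47.5 × e^(−1.318) = 47.5 × 0.2676 ≈ 12.7 mcg/L

12.7 mcg/L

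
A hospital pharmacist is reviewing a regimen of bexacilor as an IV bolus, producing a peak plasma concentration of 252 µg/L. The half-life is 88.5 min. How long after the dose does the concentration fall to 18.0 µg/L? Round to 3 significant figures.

337 minutes

k = ln 2 / 88.5 = 0.007832 min⁻¹
C(t) = C₀ e^(−kt)  ⇒  t = ln(C₀/C) / k
t = ln(252/18.0) / 0.007832 = 2.639 / 0.007832 ≈ 337 minutes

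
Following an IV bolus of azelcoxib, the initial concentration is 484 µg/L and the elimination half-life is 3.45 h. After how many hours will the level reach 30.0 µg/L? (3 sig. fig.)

k = ln 2 / 3.45 = 0.2009 h⁻¹
C(t) = C₀ e^(−kt)  ⇒  t = ln(C₀/C) / k
t = ln(484/30.0) / 0.2009 = 2.781 / 0.2009 ≈ 13.8 hours

13.8 hours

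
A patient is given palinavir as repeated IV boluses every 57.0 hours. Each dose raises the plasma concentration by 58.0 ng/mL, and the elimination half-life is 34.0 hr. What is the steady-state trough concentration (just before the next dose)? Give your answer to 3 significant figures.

k = ln 2 / 34.0 = 0.02039 hr⁻¹
Fraction remaining after one interval: e^(−kτ) = e^(−0.02039 × 57.0) = 0.3128
R = 1 / (1 − 0.3128) = 1.455
Css,max = 58.0 × 1.455 = 84.41 ng/mL
Css,min = Css,max × e^(−kτ) = 84.41 × 0.3128 ≈ 26.4 ng/mL

26.4 ng/mL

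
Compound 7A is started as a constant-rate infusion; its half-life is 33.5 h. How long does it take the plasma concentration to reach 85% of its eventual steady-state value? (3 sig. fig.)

91.7 hours

k = ln 2 / 33.5 = 0.02069 h⁻¹
f = 1 − e^(−kt)  ⇒  t = −ln(1 − f) / k
t = −ln(1 − 0.85) / 0.02069 = 1.897 / 0.02069 ≈ 91.7 hours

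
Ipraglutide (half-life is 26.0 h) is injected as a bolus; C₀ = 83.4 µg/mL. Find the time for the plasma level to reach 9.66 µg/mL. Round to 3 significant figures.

80.9 hours

k = ln 2 / 26.0 = 0.02666 h⁻¹
C(t) = C₀ e^(−kt)  ⇒  t = ln(C₀/C) / k
t = ln(83.4/9.66) / 0.02666 = 2.156 / 0.02666 ≈ 80.9 hours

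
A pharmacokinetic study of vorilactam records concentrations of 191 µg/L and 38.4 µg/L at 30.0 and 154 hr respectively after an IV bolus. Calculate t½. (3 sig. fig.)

k = ln(C₁/C₂) / (t₂ − t₁) = ln(191/38.4) / (154 − 30.0)
  = 1.604 / 124.0 = 0.01294 hr⁻¹
t½ = ln 2 / k = ln 2 / 0.01294 ≈ 53.6 hours

53.6 hours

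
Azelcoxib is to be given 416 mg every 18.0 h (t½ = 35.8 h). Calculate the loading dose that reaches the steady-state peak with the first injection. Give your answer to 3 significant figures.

1410 mg

k = ln 2 / 35.8 = 0.01936 h⁻¹
Accumulation ratio R = 1 / (1 − e^(−kτ)) = 1 / (1 − e^(−0.01936×18.0)) = 1 / (1 − 0.7057) = 3.398
Loading dose = maintenance dose × R = 416 × 3.398 ≈ 1410 mg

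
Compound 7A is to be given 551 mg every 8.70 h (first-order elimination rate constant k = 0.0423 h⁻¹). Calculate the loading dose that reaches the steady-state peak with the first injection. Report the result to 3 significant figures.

1790 mg

Accumulation ratio R = 1 / (1 − e^(−kτ)) = 1 / (1 − e^(−0.04230×8.70)) = 1 / (1 − 0.6921) = 3.248
Loading dose = maintenance dose × R = 551 × 3.248 ≈ 1790 mg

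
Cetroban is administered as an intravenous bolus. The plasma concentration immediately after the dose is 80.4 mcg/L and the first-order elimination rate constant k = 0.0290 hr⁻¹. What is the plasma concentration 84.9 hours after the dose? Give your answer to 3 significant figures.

C(t) = C₀ e^(−kt) = 80.4 × e^(−0.02900 × 84.9) = 80.4 × e^(−2.462) = 80.4 × 0.08526 ≈ 6.85 mcg/L

6.85 mcg/L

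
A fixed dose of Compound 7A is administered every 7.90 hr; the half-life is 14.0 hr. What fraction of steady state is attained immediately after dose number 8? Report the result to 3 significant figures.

k = ln 2 / 14.0 = 0.04951 hr⁻¹
f_n = 1 − e^(−nkτ) = 1 − e^(−8 × 0.04951 × 7.90) = 1 − e^(−3.129) = 1 − 0.04376 ≈ 0.956

0.956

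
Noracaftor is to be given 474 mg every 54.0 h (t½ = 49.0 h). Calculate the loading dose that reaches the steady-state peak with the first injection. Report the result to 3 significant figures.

887 mg

k = ln 2 / 49.0 = 0.01415 h⁻¹
Accumulation ratio R = 1 / (1 − e^(−kτ)) = 1 / (1 − e^(−0.01415×54.0)) = 1 / (1 − 0.4659) = 1.872
Loading dose = maintenance dose × R = 474 × 1.872 ≈ 887 mg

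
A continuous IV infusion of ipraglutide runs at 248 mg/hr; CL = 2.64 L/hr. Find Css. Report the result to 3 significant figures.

Css = infusion rate / CL = 248 / 2.64 ≈ 93.9 mg/L

93.9 mg/L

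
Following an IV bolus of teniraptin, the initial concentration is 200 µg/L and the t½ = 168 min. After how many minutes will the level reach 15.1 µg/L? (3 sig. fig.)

k = ln 2 / 168 = 0.004126 min⁻¹
C(t) = C₀ e^(−kt)  ⇒  t = ln(C₀/C) / k
t = ln(200/15.1) / 0.004126 = 2.584 / 0.004126 ≈ 626 minutes

626 minutes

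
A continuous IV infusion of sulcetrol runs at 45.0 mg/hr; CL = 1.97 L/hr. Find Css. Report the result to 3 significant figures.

22.8 mg/L

Css = infusion rate / CL = 45.0 / 1.97 ≈ 22.8 mg/L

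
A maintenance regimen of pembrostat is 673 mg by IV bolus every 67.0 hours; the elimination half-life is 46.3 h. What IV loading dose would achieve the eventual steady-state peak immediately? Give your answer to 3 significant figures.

1060 mg

k = ln 2 / 46.3 = 0.01497 h⁻¹
Accumulation ratio R = 1 / (1 − e^(−kτ)) = 1 / (1 − e^(−0.01497×67.0)) = 1 / (1 − 0.3668) = 1.579
Loading dose = maintenance dose × R = 673 × 1.579 ≈ 1060 mg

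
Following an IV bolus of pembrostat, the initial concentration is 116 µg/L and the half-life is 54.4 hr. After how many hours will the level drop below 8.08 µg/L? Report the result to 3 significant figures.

k = ln 2 / 54.4 = 0.01274 hr⁻¹
C(t) = C₀ e^(−kt)  ⇒  t = ln(C₀/C) / k
t = ln(116/8.08) / 0.01274 = 2.664 / 0.01274 ≈ 209 hours

209 hours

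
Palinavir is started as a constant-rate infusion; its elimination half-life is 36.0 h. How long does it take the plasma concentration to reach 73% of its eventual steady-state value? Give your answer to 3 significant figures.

68.0 hours

k = ln 2 / 36.0 = 0.01925 h⁻¹
f = 1 − e^(−kt)  ⇒  t = −ln(1 − f) / k
t = −ln(1 − 0.73) / 0.01925 = 1.309 / 0.01925 ≈ 68.0 hours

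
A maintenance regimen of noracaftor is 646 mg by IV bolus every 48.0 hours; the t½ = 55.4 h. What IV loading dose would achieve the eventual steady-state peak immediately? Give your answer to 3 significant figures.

1430 mg

k = ln 2 / 55.4 = 0.01251 h⁻¹
Accumulation ratio R = 1 / (1 − e^(−kτ)) = 1 / (1 − e^(−0.01251×48.0)) = 1 / (1 − 0.5485) = 2.215
Loading dose = maintenance dose × R = 646 × 2.215 ≈ 1430 mg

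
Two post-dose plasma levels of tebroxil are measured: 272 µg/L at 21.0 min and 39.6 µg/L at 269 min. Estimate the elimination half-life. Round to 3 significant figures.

k = ln(C₁/C₂) / (t₂ − t₁) = ln(272/39.6) / (269 − 21.0)
  = 1.927 / 248.0 = 0.007770 min⁻¹
t½ = ln 2 / k = ln 2 / 0.007770 ≈ 89.2 minutes

89.2 minutes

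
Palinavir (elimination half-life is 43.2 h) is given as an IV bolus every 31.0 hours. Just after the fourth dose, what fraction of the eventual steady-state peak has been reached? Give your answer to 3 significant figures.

0.863

k = ln 2 / 43.2 = 0.01605 h⁻¹
f_n = 1 − e^(−nkτ) = 1 − e^(−4 × 0.01605 × 31.0) = 1 − e^(−1.990) = 1 − 0.1368 ≈ 0.863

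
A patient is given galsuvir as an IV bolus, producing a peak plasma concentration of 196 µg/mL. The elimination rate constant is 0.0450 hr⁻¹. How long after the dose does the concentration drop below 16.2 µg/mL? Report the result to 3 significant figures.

55.4 hours

C(t) = C₀ e^(−kt)  ⇒  t = ln(C₀/C) / k
t = ln(196/16.2) / 0.04500 = 2.493 / 0.04500 ≈ 55.4 hours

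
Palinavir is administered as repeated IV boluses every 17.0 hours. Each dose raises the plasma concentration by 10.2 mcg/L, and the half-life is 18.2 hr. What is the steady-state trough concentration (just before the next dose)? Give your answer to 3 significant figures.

k = ln 2 / 18.2 = 0.03809 hr⁻¹
Fraction remaining after one interval: e^(−kτ) = e^(−0.03809 × 17.0) = 0.5234
R = 1 / (1 − 0.5234) = 2.098
Css,max = 10.2 × 2.098 = 21.40 mcg/L
Css,min = Css,max × e^(−kτ) = 21.40 × 0.5234 ≈ 11.2 mcg/L

11.2 mcg/L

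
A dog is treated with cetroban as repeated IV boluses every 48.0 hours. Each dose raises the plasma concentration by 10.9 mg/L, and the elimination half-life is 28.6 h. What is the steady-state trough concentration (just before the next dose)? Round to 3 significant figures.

k = ln 2 / 28.6 = 0.02424 h⁻¹
Fraction remaining after one interval: e^(−kτ) = e^(−0.02424 × 48.0) = 0.3124
R = 1 / (1 − 0.3124) = 1.454
Css,max = 10.9 × 1.454 = 15.85 mg/L
Css,min = Css,max × e^(−kτ) = 15.85 × 0.3124 ≈ 4.95 mg/L

4.95 mg/L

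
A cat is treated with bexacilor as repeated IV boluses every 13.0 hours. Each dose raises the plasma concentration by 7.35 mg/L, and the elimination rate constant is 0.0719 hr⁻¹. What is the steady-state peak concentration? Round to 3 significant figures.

12.1 mg/L

Fraction remaining after one interval: e^(−kτ) = e^(−0.07190 × 13.0) = 0.3927
R = 1 / (1 − 0.3927) = 1.647
Css,max = 7.35 × 1.647 ≈ 12.1 mg/L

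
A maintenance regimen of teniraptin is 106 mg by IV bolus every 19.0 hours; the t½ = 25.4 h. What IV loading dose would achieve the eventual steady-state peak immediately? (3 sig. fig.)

k = ln 2 / 25.4 = 0.02729 h⁻¹
Accumulation ratio R = 1 / (1 − e^(−kτ)) = 1 / (1 − e^(−0.02729×19.0)) = 1 / (1 − 0.5954) = 2.472
Loading dose = maintenance dose × R = 106 × 2.472 ≈ 262 mg

262 mg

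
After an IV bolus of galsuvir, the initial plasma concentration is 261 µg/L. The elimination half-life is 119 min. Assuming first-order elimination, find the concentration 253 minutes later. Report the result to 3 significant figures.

k = ln 2 / 119 = 0.005825 min⁻¹
253 min is 2.126 half-lives, so C = 261 × (1/2)^2.126 = 261 × 0.2291 ≈ 59.8 µg/L

59.8 µg/L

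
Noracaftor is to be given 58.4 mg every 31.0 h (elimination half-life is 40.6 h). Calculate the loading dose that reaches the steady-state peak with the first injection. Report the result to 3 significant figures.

142 mg

k = ln 2 / 40.6 = 0.01707 h⁻¹
Accumulation ratio R = 1 / (1 − e^(−kτ)) = 1 / (1 − e^(−0.01707×31.0)) = 1 / (1 − 0.5890) = 2.433
Loading dose = maintenance dose × R = 58.4 × 2.433 ≈ 142 mg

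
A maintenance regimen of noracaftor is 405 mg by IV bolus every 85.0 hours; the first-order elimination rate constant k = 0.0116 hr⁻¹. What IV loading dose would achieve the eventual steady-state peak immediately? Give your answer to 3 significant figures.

646 mg

Accumulation ratio R = 1 / (1 − e^(−kτ)) = 1 / (1 − e^(−0.01160×85.0)) = 1 / (1 − 0.3731) = 1.595
Loading dose = maintenance dose × R = 405 × 1.595 ≈ 646 mg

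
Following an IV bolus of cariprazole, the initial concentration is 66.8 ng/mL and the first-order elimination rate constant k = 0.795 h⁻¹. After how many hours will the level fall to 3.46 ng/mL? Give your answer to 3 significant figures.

C(t) = C₀ e^(−kt)  ⇒  t = ln(C₀/C) / k
t = ln(66.8/3.46) / 0.7950 = 2.960 / 0.7950 ≈ 3.72 hours

3.72 hours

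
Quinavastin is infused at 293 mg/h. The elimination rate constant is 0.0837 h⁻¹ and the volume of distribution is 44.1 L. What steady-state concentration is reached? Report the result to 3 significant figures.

CL = k · V = 0.0837 × 44.1 = 3.691 L/h
Css = rate / CL = 293 / 3.691 ≈ 79.4 µg/mL

79.4 µg/mL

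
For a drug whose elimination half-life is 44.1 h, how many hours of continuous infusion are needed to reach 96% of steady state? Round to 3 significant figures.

205 hours

k = ln 2 / 44.1 = 0.01572 h⁻¹
f = 1 − e^(−kt)  ⇒  t = −ln(1 − f) / k
t = −ln(1 − 0.96) / 0.01572 = 3.219 / 0.01572 ≈ 205 hours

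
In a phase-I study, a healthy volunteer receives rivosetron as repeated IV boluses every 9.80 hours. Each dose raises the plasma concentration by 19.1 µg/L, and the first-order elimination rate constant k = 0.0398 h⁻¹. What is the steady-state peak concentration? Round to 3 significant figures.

59.1 µg/L

Fraction remaining after one interval: e^(−kτ) = e^(−0.03980 × 9.80) = 0.6770
R = 1 / (1 − 0.6770) = 3.096
Css,max = 19.1 × 3.096 ≈ 59.1 µg/L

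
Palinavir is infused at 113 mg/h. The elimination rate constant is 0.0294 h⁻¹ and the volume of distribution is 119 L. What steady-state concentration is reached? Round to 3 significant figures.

CL = k · V = 0.0294 × 119 = 3.499 L/h
Css = rate / CL = 113 / 3.499 ≈ 32.3 µg/mL

32.3 µg/mL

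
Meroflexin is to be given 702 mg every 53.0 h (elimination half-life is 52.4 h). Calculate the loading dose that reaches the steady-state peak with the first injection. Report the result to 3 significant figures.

k = ln 2 / 52.4 = 0.01323 h⁻¹
Accumulation ratio R = 1 / (1 − e^(−kτ)) = 1 / (1 − e^(−0.01323×53.0)) = 1 / (1 − 0.4960) = 1.984
Loading dose = maintenance dose × R = 702 × 1.984 ≈ 1390 mg

1390 mg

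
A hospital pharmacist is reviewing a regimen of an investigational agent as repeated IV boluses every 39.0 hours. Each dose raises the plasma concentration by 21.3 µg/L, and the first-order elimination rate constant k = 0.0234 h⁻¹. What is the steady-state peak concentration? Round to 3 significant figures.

35.6 µg/L

Fraction remaining after one interval: e^(−kτ) = e^(−0.02340 × 39.0) = 0.4015
R = 1 / (1 − 0.4015) = 1.671
Css,max = 21.3 × 1.671 ≈ 35.6 µg/L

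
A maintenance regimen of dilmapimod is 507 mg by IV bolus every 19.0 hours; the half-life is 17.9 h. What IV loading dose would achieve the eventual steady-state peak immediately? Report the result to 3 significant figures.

973 mg

k = ln 2 / 17.9 = 0.03872 h⁻¹
Accumulation ratio R = 1 / (1 − e^(−kτ)) = 1 / (1 − e^(−0.03872×19.0)) = 1 / (1 − 0.4791) = 1.920
Loading dose = maintenance dose × R = 507 × 1.920 ≈ 973 mg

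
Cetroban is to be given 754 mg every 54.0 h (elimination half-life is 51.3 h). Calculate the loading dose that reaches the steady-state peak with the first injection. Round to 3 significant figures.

1460 mg

k = ln 2 / 51.3 = 0.01351 h⁻¹
Accumulation ratio R = 1 / (1 − e^(−kτ)) = 1 / (1 − e^(−0.01351×54.0)) = 1 / (1 − 0.4821) = 1.931
Loading dose = maintenance dose × R = 754 × 1.931 ≈ 1460 mg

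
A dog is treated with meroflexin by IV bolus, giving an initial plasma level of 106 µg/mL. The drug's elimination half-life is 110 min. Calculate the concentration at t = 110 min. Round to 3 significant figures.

k = ln 2 / 110 = 0.006301 min⁻¹
110 min is 1.000 half-lives, so C = 106 × (1/2)^1.000 = 106 × 0.5000 ≈ 53.0 µg/mL

53.0 µg/mL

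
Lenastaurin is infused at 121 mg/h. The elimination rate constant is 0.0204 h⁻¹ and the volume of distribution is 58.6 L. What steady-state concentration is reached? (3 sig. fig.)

CL = k · V = 0.0204 × 58.6 = 1.195 L/h
Css = rate / CL = 121 / 1.195 ≈ 101 mg/L

101 mg/L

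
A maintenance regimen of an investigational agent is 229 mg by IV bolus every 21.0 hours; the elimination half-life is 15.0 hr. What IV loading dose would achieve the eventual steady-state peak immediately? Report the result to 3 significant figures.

k = ln 2 / 15.0 = 0.04621 hr⁻¹
Accumulation ratio R = 1 / (1 − e^(−kτ)) = 1 / (1 − e^(−0.04621×21.0)) = 1 / (1 − 0.3789) = 1.610
Loading dose = maintenance dose × R = 229 × 1.610 ≈ 369 mg

369 mg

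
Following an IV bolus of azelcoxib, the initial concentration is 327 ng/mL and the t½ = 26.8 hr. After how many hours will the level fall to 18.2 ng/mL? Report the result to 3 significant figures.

112 hours

k = ln 2 / 26.8 = 0.02586 hr⁻¹
C(t) = C₀ e^(−kt)  ⇒  t = ln(C₀/C) / k
t = ln(327/18.2) / 0.02586 = 2.889 / 0.02586 ≈ 112 hours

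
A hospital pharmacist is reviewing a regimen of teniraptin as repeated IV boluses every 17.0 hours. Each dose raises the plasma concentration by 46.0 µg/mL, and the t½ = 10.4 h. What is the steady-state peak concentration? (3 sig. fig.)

k = ln 2 / 10.4 = 0.06665 h⁻¹
Fraction remaining after one interval: e^(−kτ) = e^(−0.06665 × 17.0) = 0.3221
R = 1 / (1 − 0.3221) = 1.475
Css,max = 46.0 × 1.475 ≈ 67.9 µg/mL

67.9 µg/mL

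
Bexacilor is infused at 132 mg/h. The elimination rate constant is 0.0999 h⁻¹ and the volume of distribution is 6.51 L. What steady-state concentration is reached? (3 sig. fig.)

203 µg/mL

CL = k · V = 0.0999 × 6.51 = 0.6503 L/h
Css = rate / CL = 132 / 0.6503 ≈ 203 µg/mL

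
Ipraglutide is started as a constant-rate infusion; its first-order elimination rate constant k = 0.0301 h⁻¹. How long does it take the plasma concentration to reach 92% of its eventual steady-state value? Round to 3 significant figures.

83.9 hours

f = 1 − e^(−kt)  ⇒  t = −ln(1 − f) / k
t = −ln(1 − 0.92) / 0.03010 = 2.526 / 0.03010 ≈ 83.9 hours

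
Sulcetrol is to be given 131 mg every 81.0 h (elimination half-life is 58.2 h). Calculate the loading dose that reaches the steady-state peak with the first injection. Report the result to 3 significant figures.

k = ln 2 / 58.2 = 0.01191 h⁻¹
Accumulation ratio R = 1 / (1 − e^(−kτ)) = 1 / (1 − e^(−0.01191×81.0)) = 1 / (1 − 0.3811) = 1.616
Loading dose = maintenance dose × R = 131 × 1.616 ≈ 212 mg

212 mg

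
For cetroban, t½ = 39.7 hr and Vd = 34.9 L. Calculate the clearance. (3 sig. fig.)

k = ln 2 / t½ = ln 2 / 39.7 = 0.01746 hr⁻¹
CL = k · V = 0.01746 × 34.9 ≈ 0.609 L/hr

0.609 L/hr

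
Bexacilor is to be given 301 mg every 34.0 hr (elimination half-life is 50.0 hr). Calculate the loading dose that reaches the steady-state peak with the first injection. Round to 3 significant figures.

801 mg

k = ln 2 / 50.0 = 0.01386 hr⁻¹
Accumulation ratio R = 1 / (1 − e^(−kτ)) = 1 / (1 − e^(−0.01386×34.0)) = 1 / (1 − 0.6242) = 2.661
Loading dose = maintenance dose × R = 301 × 2.661 ≈ 801 mg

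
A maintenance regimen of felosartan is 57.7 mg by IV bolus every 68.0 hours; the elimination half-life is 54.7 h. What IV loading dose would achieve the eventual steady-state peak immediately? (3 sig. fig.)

99.9 mg

k = ln 2 / 54.7 = 0.01267 h⁻¹
Accumulation ratio R = 1 / (1 − e^(−kτ)) = 1 / (1 − e^(−0.01267×68.0)) = 1 / (1 − 0.4225) = 1.731
Loading dose = maintenance dose × R = 57.7 × 1.731 ≈ 99.9 mg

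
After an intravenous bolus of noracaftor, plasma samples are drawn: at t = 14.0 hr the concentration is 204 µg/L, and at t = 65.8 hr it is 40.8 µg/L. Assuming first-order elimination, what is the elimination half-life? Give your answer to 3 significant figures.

k = ln(C₁/C₂) / (t₂ − t₁) = ln(204/40.8) / (65.8 − 14.0)
  = 1.609 / 51.80 = 0.03107 hr⁻¹
t½ = ln 2 / k = ln 2 / 0.03107 ≈ 22.3 hours

22.3 hours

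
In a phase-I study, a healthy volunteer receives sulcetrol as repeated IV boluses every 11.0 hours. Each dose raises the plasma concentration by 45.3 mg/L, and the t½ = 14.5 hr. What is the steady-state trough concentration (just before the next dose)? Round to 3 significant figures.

k = ln 2 / 14.5 = 0.04780 hr⁻¹
Fraction remaining after one interval: e^(−kτ) = e^(−0.04780 × 11.0) = 0.5911
R = 1 / (1 − 0.5911) = 2.445
Css,max = 45.3 × 2.445 = 110.8 mg/L
Css,min = Css,max × e^(−kτ) = 110.8 × 0.5911 ≈ 65.5 mg/L

65.5 mg/L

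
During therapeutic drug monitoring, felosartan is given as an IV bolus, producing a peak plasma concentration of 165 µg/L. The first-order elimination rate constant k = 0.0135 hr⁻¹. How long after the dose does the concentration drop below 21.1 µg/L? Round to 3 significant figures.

152 hours

C(t) = C₀ e^(−kt)  ⇒  t = ln(C₀/C) / k
t = ln(165/21.1) / 0.01350 = 2.057 / 0.01350 ≈ 152 hours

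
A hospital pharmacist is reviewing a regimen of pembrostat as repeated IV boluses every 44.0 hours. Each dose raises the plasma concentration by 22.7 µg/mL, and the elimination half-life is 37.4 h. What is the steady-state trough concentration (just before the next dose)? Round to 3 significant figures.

18.0 µg/mL

k = ln 2 / 37.4 = 0.01853 h⁻¹
Fraction remaining after one interval: e^(−kτ) = e^(−0.01853 × 44.0) = 0.4424
R = 1 / (1 − 0.4424) = 1.794
Css,max = 22.7 × 1.794 = 40.71 µg/mL
Css,min = Css,max × e^(−kτ) = 40.71 × 0.4424 ≈ 18.0 µg/mL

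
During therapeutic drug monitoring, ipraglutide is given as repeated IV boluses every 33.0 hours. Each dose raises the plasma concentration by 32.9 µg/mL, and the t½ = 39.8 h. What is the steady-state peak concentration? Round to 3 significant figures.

k = ln 2 / 39.8 = 0.01742 h⁻¹
Fraction remaining after one interval: e^(−kτ) = e^(−0.01742 × 33.0) = 0.5629
R = 1 / (1 − 0.5629) = 2.288
Css,max = 32.9 × 2.288 ≈ 75.3 µg/mL

75.3 µg/mL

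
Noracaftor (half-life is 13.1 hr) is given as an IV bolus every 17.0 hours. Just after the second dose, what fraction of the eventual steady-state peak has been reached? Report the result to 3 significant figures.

0.835

k = ln 2 / 13.1 = 0.05291 hr⁻¹
f_n = 1 − e^(−nkτ) = 1 − e^(−2 × 0.05291 × 17.0) = 1 − e^(−1.799) = 1 − 0.1655 ≈ 0.835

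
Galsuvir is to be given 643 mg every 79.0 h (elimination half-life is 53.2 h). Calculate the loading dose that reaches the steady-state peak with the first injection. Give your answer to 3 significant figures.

1000 mg

k = ln 2 / 53.2 = 0.01303 h⁻¹
Accumulation ratio R = 1 / (1 − e^(−kτ)) = 1 / (1 − e^(−0.01303×79.0)) = 1 / (1 − 0.3573) = 1.556
Loading dose = maintenance dose × R = 643 × 1.556 ≈ 1000 mg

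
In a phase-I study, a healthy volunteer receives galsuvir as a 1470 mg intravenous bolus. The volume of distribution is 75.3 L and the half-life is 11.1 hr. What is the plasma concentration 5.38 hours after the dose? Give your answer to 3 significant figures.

C₀ = dose / V = 1470 / 75.3 = 19.52 mg/L
k = ln 2 / 11.1 = 0.06245 hr⁻¹
C(t) = C₀ e^(−kt) = 19.52 × e^(−0.06245 × 5.38) = 19.52 × e^(−0.3360) = 19.52 × 0.7147 ≈ 14.0 mg/L

14.0 mg/L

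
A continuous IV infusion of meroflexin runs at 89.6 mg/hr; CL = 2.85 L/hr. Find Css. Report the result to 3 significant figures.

31.4 µg/mL

Css = infusion rate / CL = 89.6 / 2.85 ≈ 31.4 µg/mL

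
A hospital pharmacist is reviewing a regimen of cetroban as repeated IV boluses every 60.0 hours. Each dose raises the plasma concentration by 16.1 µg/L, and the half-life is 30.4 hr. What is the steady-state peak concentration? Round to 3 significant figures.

21.6 µg/L

k = ln 2 / 30.4 = 0.02280 hr⁻¹
Fraction remaining after one interval: e^(−kτ) = e^(−0.02280 × 60.0) = 0.2546
R = 1 / (1 − 0.2546) = 1.342
Css,max = 16.1 × 1.342 ≈ 21.6 µg/L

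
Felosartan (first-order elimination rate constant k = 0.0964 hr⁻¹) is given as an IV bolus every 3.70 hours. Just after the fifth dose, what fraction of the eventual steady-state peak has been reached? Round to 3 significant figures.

0.832

f_n = 1 − e^(−nkτ) = 1 − e^(−5 × 0.09640 × 3.70) = 1 − e^(−1.783) = 1 − 0.1681 ≈ 0.832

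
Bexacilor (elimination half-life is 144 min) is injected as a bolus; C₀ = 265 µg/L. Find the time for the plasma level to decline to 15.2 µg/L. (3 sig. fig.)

k = ln 2 / 144 = 0.004814 min⁻¹
C(t) = C₀ e^(−kt)  ⇒  t = ln(C₀/C) / k
t = ln(265/15.2) / 0.004814 = 2.858 / 0.004814 ≈ 594 minutes

594 minutes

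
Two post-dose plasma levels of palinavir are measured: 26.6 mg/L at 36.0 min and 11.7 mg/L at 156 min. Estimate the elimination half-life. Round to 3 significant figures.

101 minutes

k = ln(C₁/C₂) / (t₂ − t₁) = ln(26.6/11.7) / (156 − 36.0)
  = 0.8213 / 120.0 = 0.006844 min⁻¹
t½ = ln 2 / k = ln 2 / 0.006844 ≈ 101 minutes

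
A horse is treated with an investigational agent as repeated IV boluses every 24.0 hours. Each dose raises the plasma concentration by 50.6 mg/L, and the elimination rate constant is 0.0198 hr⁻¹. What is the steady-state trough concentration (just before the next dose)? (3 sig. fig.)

83.2 mg/L

Fraction remaining after one interval: e^(−kτ) = e^(−0.01980 × 24.0) = 0.6218
R = 1 / (1 − 0.6218) = 2.644
Css,max = 50.6 × 2.644 = 133.8 mg/L
Css,min = Css,max × e^(−kτ) = 133.8 × 0.6218 ≈ 83.2 mg/L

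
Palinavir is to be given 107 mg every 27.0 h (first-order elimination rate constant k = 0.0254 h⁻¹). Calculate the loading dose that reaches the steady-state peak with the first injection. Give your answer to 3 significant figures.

Accumulation ratio R = 1 / (1 − e^(−kτ)) = 1 / (1 − e^(−0.02540×27.0)) = 1 / (1 − 0.5037) = 2.015
Loading dose = maintenance dose × R = 107 × 2.015 ≈ 216 mg

216 mg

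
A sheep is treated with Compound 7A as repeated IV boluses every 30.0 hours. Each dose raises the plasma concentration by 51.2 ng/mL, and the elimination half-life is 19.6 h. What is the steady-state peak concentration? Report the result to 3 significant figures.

k = ln 2 / 19.6 = 0.03536 h⁻¹
Fraction remaining after one interval: e^(−kτ) = e^(−0.03536 × 30.0) = 0.3461
R = 1 / (1 − 0.3461) = 1.529
Css,max = 51.2 × 1.529 ≈ 78.3 ng/mL

78.3 ng/mL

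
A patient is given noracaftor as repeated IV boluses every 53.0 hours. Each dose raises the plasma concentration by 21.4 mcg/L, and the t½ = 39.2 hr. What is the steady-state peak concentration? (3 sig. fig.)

k = ln 2 / 39.2 = 0.01768 hr⁻¹
Fraction remaining after one interval: e^(−kτ) = e^(−0.01768 × 53.0) = 0.3917
R = 1 / (1 − 0.3917) = 1.644
Css,max = 21.4 × 1.644 ≈ 35.2 mcg/L

35.2 mcg/L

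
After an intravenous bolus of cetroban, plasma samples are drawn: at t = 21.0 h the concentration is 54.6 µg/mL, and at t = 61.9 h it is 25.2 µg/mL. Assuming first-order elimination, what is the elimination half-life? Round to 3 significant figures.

36.7 hours

k = ln(C₁/C₂) / (t₂ − t₁) = ln(54.6/25.2) / (61.9 − 21.0)
  = 0.7732 / 40.90 = 0.01890 h⁻¹
t½ = ln 2 / k = ln 2 / 0.01890 ≈ 36.7 hours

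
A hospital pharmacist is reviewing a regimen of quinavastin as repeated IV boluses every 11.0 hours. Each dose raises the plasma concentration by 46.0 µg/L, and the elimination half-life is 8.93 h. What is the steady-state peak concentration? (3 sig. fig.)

80.1 µg/L

k = ln 2 / 8.93 = 0.07762 h⁻¹
Fraction remaining after one interval: e^(−kτ) = e^(−0.07762 × 11.0) = 0.4258
R = 1 / (1 − 0.4258) = 1.742
Css,max = 46.0 × 1.742 ≈ 80.1 µg/L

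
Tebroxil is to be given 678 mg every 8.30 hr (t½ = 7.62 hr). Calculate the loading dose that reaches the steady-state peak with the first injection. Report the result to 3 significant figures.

1280 mg

k = ln 2 / 7.62 = 0.09096 hr⁻¹
Accumulation ratio R = 1 / (1 − e^(−kτ)) = 1 / (1 − e^(−0.09096×8.30)) = 1 / (1 − 0.4700) = 1.887
Loading dose = maintenance dose × R = 678 × 1.887 ≈ 1280 mg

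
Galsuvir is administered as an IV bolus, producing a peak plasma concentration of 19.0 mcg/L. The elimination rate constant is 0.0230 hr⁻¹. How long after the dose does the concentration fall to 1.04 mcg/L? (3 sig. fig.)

126 hours

C(t) = C₀ e^(−kt)  ⇒  t = ln(C₀/C) / k
t = ln(19.0/1.04) / 0.02300 = 2.905 / 0.02300 ≈ 126 hours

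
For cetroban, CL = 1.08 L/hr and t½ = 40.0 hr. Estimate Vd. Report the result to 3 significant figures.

k = ln 2 / t½ = ln 2 / 40.0 = 0.01733 hr⁻¹
V = CL / k = 1.08 / 0.01733 ≈ 62.3 L

62.3 L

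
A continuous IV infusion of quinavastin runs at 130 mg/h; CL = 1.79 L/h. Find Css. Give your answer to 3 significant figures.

Css = infusion rate / CL = 130 / 1.79 ≈ 72.6 µg/mL

72.6 µg/mL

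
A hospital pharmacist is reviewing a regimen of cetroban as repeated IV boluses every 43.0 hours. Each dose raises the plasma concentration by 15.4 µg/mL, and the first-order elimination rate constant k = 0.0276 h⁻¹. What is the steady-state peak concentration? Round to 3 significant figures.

Fraction remaining after one interval: e^(−kτ) = e^(−0.02760 × 43.0) = 0.3052
R = 1 / (1 − 0.3052) = 1.439
Css,max = 15.4 × 1.439 ≈ 22.2 µg/mL

22.2 µg/mL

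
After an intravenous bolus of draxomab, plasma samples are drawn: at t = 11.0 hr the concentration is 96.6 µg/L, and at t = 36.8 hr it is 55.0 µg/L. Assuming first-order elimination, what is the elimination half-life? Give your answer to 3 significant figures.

k = ln(C₁/C₂) / (t₂ − t₁) = ln(96.6/55.0) / (36.8 − 11.0)
  = 0.5632 / 25.80 = 0.02183 hr⁻¹
t½ = ln 2 / k = ln 2 / 0.02183 ≈ 31.8 hours

31.8 hours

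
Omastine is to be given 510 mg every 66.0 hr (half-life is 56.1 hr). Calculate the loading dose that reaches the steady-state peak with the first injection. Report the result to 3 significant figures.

915 mg

k = ln 2 / 56.1 = 0.01236 hr⁻¹
Accumulation ratio R = 1 / (1 − e^(−kτ)) = 1 / (1 − e^(−0.01236×66.0)) = 1 / (1 − 0.4424) = 1.794
Loading dose = maintenance dose × R = 510 × 1.794 ≈ 915 mg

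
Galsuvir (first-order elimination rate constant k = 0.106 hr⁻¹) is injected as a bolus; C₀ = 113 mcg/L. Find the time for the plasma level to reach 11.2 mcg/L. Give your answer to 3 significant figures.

C(t) = C₀ e^(−kt)  ⇒  t = ln(C₀/C) / k
t = ln(113/11.2) / 0.1060 = 2.311 / 0.1060 ≈ 21.8 hours

21.8 hours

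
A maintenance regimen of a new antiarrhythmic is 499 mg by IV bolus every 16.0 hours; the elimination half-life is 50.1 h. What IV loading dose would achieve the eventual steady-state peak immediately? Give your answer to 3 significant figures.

2510 mg

k = ln 2 / 50.1 = 0.01384 h⁻¹
Accumulation ratio R = 1 / (1 − e^(−kτ)) = 1 / (1 − e^(−0.01384×16.0)) = 1 / (1 − 0.8014) = 5.036
Loading dose = maintenance dose × R = 499 × 5.036 ≈ 2510 mg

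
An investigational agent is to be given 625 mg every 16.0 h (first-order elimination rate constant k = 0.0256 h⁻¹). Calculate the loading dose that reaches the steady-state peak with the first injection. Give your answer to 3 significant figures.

Accumulation ratio R = 1 / (1 − e^(−kτ)) = 1 / (1 − e^(−0.02560×16.0)) = 1 / (1 − 0.6639) = 2.975
Loading dose = maintenance dose × R = 625 × 2.975 ≈ 1860 mg

1860 mg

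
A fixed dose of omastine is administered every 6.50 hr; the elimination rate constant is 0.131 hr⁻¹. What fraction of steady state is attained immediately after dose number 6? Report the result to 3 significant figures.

0.994

f_n = 1 − e^(−nkτ) = 1 − e^(−6 × 0.1310 × 6.50) = 1 − e^(−5.109) = 1 − 0.006042 ≈ 0.994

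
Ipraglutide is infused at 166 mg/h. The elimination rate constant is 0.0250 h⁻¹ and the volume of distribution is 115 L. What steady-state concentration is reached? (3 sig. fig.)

57.7 mg/L

CL = k · V = 0.0250 × 115 = 2.875 L/h
Css = rate / CL = 166 / 2.875 ≈ 57.7 mg/L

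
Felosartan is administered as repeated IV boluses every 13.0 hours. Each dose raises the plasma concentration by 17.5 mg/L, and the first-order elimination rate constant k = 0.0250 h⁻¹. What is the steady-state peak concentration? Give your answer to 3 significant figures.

Fraction remaining after one interval: e^(−kτ) = e^(−0.02500 × 13.0) = 0.7225
R = 1 / (1 − 0.7225) = 3.604
Css,max = 17.5 × 3.604 ≈ 63.1 mg/L

63.1 mg/L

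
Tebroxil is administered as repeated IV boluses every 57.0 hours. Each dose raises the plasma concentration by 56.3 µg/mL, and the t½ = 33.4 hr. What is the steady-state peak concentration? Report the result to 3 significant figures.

k = ln 2 / 33.4 = 0.02075 hr⁻¹
Fraction remaining after one interval: e^(−kτ) = e^(−0.02075 × 57.0) = 0.3064
R = 1 / (1 − 0.3064) = 1.442
Css,max = 56.3 × 1.442 ≈ 81.2 µg/mL

81.2 µg/mL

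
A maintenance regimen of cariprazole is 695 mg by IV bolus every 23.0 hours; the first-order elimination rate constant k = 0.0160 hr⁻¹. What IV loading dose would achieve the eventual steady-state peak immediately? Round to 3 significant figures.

2260 mg

Accumulation ratio R = 1 / (1 − e^(−kτ)) = 1 / (1 − e^(−0.01600×23.0)) = 1 / (1 − 0.6921) = 3.248
Loading dose = maintenance dose × R = 695 × 3.248 ≈ 2260 mg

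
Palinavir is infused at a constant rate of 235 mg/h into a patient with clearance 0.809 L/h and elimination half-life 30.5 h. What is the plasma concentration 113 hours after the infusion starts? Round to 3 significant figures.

268 mg/L

Css = rate / CL = 235 / 0.809 = 290.5 mg/L
k = ln 2 / 30.5 = 0.02273 h⁻¹
C(t) = Css (1 − e^(−kt)) = 290.5 × (1 − e^(−2.568)) = 290.5 × 0.9233 ≈ 268 mg/L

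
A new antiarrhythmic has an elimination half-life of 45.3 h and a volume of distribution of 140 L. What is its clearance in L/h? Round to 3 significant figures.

k = ln 2 / t½ = ln 2 / 45.3 = 0.01530 h⁻¹
CL = k · V = 0.01530 × 140 ≈ 2.14 L/h

2.14 L/h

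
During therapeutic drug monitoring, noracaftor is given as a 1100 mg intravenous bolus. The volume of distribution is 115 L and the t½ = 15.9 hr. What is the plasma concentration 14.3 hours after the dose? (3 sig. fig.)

C₀ = dose / V = 1100 / 115 = 9.565 mg/L
k = ln 2 / 15.9 = 0.04359 hr⁻¹
C(t) = C₀ e^(−kt) = 9.565 × e^(−0.04359 × 14.3) = 9.565 × e^(−0.6234) = 9.565 × 0.5361 ≈ 5.13 mg/L

5.13 mg/L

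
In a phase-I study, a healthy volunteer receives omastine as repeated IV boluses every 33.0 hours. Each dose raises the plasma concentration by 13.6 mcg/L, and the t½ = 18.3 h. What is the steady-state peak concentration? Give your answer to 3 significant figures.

19.1 mcg/L

k = ln 2 / 18.3 = 0.03788 h⁻¹
Fraction remaining after one interval: e^(−kτ) = e^(−0.03788 × 33.0) = 0.2865
R = 1 / (1 − 0.2865) = 1.402
Css,max = 13.6 × 1.402 ≈ 19.1 mcg/L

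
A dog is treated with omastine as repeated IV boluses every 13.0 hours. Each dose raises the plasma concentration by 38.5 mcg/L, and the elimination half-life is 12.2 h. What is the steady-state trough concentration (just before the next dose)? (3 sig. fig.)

35.2 mcg/L

k = ln 2 / 12.2 = 0.05682 h⁻¹
Fraction remaining after one interval: e^(−kτ) = e^(−0.05682 × 13.0) = 0.4778
R = 1 / (1 − 0.4778) = 1.915
Css,max = 38.5 × 1.915 = 73.72 mcg/L
Css,min = Css,max × e^(−kτ) = 73.72 × 0.4778 ≈ 35.2 mcg/L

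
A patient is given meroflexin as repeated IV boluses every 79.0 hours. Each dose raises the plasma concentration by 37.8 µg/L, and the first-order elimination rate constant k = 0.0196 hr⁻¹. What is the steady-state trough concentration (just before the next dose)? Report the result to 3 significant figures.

Fraction remaining after one interval: e^(−kτ) = e^(−0.01960 × 79.0) = 0.2126
R = 1 / (1 − 0.2126) = 1.270
Css,max = 37.8 × 1.270 = 48.01 µg/L
Css,min = Css,max × e^(−kτ) = 48.01 × 0.2126 ≈ 10.2 µg/L

10.2 µg/L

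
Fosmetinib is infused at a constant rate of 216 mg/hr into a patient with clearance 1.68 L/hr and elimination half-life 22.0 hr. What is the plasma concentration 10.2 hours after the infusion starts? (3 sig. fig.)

35.3 µg/mL

Css = rate / CL = 216 / 1.68 = 128.6 µg/mL
k = ln 2 / 22.0 = 0.03151 hr⁻¹
C(t) = Css (1 − e^(−kt)) = 128.6 × (1 − e^(−0.3214)) = 128.6 × 0.2748 ≈ 35.3 µg/mL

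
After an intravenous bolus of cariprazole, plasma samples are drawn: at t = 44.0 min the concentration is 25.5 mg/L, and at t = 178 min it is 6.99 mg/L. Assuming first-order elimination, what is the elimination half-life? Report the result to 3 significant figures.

71.8 minutes

k = ln(C₁/C₂) / (t₂ − t₁) = ln(25.5/6.99) / (178 − 44.0)
  = 1.294 / 134.0 = 0.009658 min⁻¹
t½ = ln 2 / k = ln 2 / 0.009658 ≈ 71.8 minutes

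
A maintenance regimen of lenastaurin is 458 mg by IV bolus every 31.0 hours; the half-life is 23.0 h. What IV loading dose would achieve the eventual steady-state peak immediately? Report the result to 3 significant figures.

754 mg

k = ln 2 / 23.0 = 0.03014 h⁻¹
Accumulation ratio R = 1 / (1 − e^(−kτ)) = 1 / (1 − e^(−0.03014×31.0)) = 1 / (1 − 0.3929) = 1.647
Loading dose = maintenance dose × R = 458 × 1.647 ≈ 754 mg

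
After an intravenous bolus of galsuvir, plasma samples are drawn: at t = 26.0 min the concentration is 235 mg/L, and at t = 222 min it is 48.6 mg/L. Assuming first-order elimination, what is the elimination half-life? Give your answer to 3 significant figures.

k = ln(C₁/C₂) / (t₂ − t₁) = ln(235/48.6) / (222 − 26.0)
  = 1.576 / 196.0 = 0.008041 min⁻¹
t½ = ln 2 / k = ln 2 / 0.008041 ≈ 86.2 minutes

86.2 minutes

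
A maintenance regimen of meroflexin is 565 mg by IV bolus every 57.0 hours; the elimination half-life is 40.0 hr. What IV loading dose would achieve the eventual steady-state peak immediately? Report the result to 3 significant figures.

900 mg

k = ln 2 / 40.0 = 0.01733 hr⁻¹
Accumulation ratio R = 1 / (1 − e^(−kτ)) = 1 / (1 − e^(−0.01733×57.0)) = 1 / (1 − 0.3724) = 1.593
Loading dose = maintenance dose × R = 565 × 1.593 ≈ 900 mg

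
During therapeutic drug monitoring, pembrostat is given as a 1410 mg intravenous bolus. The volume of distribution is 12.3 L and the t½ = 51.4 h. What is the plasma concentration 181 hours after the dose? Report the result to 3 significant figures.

9.98 µg/mL

C₀ = dose / V = 1410 / 12.3 = 114.6 µg/mL
k = ln 2 / 51.4 = 0.01349 h⁻¹
C(t) = C₀ e^(−kt) = 114.6 × e^(−0.01349 × 181) = 114.6 × e^(−2.441) = 114.6 × 0.08709 ≈ 9.98 µg/mL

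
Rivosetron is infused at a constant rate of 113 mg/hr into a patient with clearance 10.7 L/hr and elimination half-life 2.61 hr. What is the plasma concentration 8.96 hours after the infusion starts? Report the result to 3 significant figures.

Css = rate / CL = 113 / 10.7 = 10.56 mg/L
k = ln 2 / 2.61 = 0.2656 hr⁻¹
C(t) = Css (1 − e^(−kt)) = 10.56 × (1 − e^(−2.380)) = 10.56 × 0.9074 ≈ 9.58 mg/L

9.58 mg/L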